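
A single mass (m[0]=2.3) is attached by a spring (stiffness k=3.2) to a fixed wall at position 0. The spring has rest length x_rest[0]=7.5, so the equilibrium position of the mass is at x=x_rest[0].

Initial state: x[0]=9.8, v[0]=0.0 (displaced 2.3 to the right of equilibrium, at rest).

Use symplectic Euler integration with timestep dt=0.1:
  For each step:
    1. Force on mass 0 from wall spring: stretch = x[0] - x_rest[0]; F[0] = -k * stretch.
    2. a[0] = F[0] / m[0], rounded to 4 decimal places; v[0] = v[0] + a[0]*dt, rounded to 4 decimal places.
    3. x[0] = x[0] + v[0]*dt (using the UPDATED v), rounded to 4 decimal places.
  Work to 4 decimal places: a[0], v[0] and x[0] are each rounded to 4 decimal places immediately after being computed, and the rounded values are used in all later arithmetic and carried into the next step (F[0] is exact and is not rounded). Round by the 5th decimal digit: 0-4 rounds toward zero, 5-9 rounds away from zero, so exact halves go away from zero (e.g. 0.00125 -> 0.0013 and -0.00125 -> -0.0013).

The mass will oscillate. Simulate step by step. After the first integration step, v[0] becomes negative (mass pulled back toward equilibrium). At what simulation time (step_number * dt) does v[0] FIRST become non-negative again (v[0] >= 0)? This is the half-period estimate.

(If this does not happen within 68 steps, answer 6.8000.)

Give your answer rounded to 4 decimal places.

Step 0: x=[9.8000] v=[0.0000]
Step 1: x=[9.7680] v=[-0.3200]
Step 2: x=[9.7044] v=[-0.6356]
Step 3: x=[9.6102] v=[-0.9423]
Step 4: x=[9.4866] v=[-1.2359]
Step 5: x=[9.3354] v=[-1.5123]
Step 6: x=[9.1586] v=[-1.7677]
Step 7: x=[8.9588] v=[-1.9985]
Step 8: x=[8.7387] v=[-2.2015]
Step 9: x=[8.5013] v=[-2.3738]
Step 10: x=[8.2500] v=[-2.5131]
Step 11: x=[7.9883] v=[-2.6175]
Step 12: x=[7.7198] v=[-2.6854]
Step 13: x=[7.4482] v=[-2.7160]
Step 14: x=[7.1773] v=[-2.7088]
Step 15: x=[6.9109] v=[-2.6639]
Step 16: x=[6.6527] v=[-2.5819]
Step 17: x=[6.4063] v=[-2.4640]
Step 18: x=[6.1751] v=[-2.3118]
Step 19: x=[5.9624] v=[-2.1275]
Step 20: x=[5.7710] v=[-1.9136]
Step 21: x=[5.6037] v=[-1.6730]
Step 22: x=[5.4628] v=[-1.4092]
Step 23: x=[5.3502] v=[-1.1258]
Step 24: x=[5.2675] v=[-0.8267]
Step 25: x=[5.2159] v=[-0.5161]
Step 26: x=[5.1961] v=[-0.1983]
Step 27: x=[5.2083] v=[0.1222]
First v>=0 after going negative at step 27, time=2.7000

Answer: 2.7000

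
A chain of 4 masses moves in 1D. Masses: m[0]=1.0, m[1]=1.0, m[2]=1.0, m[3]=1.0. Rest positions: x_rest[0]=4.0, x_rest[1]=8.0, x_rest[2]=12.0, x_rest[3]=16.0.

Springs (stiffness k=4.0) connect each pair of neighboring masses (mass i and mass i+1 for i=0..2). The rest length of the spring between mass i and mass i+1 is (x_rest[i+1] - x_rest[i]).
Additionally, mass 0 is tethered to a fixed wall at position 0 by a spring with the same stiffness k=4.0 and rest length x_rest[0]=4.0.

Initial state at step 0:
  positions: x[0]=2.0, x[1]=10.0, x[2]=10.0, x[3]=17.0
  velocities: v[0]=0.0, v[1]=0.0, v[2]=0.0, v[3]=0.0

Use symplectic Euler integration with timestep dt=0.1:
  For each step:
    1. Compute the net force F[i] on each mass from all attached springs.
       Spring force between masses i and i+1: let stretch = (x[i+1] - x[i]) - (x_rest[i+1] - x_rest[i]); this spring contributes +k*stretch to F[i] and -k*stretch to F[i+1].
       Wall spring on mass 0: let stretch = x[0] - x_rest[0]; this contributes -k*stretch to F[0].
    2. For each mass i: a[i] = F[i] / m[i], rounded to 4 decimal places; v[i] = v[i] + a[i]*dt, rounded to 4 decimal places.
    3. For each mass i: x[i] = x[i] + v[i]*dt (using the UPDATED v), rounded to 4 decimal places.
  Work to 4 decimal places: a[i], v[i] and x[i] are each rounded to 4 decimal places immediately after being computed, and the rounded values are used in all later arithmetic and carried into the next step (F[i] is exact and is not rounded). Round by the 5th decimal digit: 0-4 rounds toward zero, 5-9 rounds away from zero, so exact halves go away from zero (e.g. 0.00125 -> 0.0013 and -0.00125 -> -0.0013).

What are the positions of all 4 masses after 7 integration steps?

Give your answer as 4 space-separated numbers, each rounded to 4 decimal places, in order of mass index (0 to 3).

Answer: 5.5191 5.6474 13.8701 15.2353

Derivation:
Step 0: x=[2.0000 10.0000 10.0000 17.0000] v=[0.0000 0.0000 0.0000 0.0000]
Step 1: x=[2.2400 9.6800 10.2800 16.8800] v=[2.4000 -3.2000 2.8000 -1.2000]
Step 2: x=[2.6880 9.0864 10.8000 16.6560] v=[4.4800 -5.9360 5.2000 -2.2400]
Step 3: x=[3.2844 8.3054 11.4857 16.3578] v=[5.9642 -7.8099 6.8570 -2.9824]
Step 4: x=[3.9503 7.4508 12.2391 16.0247] v=[6.6588 -8.5462 7.5337 -3.3312]
Step 5: x=[4.5982 6.6477 12.9524 15.7002] v=[6.4789 -8.0311 7.1326 -3.2454]
Step 6: x=[5.1441 6.0148 13.5234 15.4258] v=[5.4594 -6.3290 5.7098 -2.7445]
Step 7: x=[5.5191 5.6474 13.8701 15.2353] v=[3.7500 -3.6738 3.4673 -1.9055]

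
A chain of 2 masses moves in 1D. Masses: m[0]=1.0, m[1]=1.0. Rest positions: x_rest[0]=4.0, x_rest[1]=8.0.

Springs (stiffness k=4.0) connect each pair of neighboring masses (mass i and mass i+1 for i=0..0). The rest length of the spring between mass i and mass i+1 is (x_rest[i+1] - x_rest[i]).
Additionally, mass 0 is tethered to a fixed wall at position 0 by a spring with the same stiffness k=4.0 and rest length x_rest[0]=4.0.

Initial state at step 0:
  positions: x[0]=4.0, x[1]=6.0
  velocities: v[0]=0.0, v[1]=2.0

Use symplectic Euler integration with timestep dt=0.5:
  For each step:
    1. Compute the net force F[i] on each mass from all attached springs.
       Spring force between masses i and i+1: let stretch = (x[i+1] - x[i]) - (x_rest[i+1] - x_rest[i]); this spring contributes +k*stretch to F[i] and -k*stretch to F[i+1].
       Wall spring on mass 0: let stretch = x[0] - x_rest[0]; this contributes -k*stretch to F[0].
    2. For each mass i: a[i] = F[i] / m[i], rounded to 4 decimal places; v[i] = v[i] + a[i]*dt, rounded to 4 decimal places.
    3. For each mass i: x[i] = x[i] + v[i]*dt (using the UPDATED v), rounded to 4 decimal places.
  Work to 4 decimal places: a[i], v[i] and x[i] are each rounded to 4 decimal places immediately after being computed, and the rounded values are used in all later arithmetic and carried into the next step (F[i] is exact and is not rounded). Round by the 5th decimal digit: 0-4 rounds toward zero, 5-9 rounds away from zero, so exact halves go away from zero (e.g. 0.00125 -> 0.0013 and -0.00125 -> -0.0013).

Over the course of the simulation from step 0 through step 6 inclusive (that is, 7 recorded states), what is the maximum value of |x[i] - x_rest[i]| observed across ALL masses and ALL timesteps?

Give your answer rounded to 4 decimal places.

Step 0: x=[4.0000 6.0000] v=[0.0000 2.0000]
Step 1: x=[2.0000 9.0000] v=[-4.0000 6.0000]
Step 2: x=[5.0000 9.0000] v=[6.0000 0.0000]
Step 3: x=[7.0000 9.0000] v=[4.0000 0.0000]
Step 4: x=[4.0000 11.0000] v=[-6.0000 4.0000]
Step 5: x=[4.0000 10.0000] v=[0.0000 -2.0000]
Step 6: x=[6.0000 7.0000] v=[4.0000 -6.0000]
Max displacement = 3.0000

Answer: 3.0000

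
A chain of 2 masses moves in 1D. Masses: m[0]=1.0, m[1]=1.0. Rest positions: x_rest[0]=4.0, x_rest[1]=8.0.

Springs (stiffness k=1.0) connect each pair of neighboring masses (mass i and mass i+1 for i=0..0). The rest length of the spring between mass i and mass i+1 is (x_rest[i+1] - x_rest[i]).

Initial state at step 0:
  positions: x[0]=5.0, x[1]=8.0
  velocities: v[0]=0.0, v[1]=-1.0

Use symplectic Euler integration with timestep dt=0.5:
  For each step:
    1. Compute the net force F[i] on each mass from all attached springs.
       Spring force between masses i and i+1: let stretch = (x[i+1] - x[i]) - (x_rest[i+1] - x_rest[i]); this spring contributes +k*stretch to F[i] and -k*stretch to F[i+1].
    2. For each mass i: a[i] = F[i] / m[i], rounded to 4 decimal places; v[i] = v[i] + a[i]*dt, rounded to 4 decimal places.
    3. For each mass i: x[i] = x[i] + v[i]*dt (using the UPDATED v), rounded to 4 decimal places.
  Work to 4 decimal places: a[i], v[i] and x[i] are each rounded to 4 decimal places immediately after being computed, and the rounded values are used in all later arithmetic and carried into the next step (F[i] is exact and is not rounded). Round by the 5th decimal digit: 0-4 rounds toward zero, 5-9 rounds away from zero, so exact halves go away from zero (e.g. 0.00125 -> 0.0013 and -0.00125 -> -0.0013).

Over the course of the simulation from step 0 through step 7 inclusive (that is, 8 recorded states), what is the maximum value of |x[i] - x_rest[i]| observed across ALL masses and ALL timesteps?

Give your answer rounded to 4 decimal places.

Step 0: x=[5.0000 8.0000] v=[0.0000 -1.0000]
Step 1: x=[4.7500 7.7500] v=[-0.5000 -0.5000]
Step 2: x=[4.2500 7.7500] v=[-1.0000 0.0000]
Step 3: x=[3.6250 7.8750] v=[-1.2500 0.2500]
Step 4: x=[3.0625 7.9375] v=[-1.1250 0.1250]
Step 5: x=[2.7188 7.7813] v=[-0.6875 -0.3125]
Step 6: x=[2.6407 7.3594] v=[-0.1563 -0.8438]
Step 7: x=[2.7423 6.7578] v=[0.2031 -1.2032]
Max displacement = 1.3593

Answer: 1.3593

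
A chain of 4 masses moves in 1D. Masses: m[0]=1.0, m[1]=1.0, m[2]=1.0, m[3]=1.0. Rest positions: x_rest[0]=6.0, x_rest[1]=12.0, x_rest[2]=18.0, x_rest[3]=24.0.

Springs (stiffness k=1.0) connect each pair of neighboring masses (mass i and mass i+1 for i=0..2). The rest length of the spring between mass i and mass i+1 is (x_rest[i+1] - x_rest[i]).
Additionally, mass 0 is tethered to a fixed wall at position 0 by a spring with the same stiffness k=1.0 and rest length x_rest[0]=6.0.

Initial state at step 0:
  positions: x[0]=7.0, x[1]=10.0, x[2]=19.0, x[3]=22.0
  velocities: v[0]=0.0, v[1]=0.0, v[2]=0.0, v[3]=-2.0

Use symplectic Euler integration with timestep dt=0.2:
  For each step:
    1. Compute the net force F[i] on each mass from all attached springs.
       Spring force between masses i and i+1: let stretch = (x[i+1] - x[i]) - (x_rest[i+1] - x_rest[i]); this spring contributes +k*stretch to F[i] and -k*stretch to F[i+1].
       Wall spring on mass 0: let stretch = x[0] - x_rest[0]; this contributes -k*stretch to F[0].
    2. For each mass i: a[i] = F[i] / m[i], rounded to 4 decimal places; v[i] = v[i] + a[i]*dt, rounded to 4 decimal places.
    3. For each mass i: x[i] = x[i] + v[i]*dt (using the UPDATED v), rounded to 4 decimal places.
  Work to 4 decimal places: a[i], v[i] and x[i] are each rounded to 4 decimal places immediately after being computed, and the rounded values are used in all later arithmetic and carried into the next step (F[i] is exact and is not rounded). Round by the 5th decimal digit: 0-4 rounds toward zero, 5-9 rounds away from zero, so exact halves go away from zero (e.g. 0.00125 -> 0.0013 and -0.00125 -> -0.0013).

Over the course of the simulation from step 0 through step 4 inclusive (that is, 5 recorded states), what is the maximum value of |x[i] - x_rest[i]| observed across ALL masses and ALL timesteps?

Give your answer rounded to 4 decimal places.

Answer: 2.4874

Derivation:
Step 0: x=[7.0000 10.0000 19.0000 22.0000] v=[0.0000 0.0000 0.0000 -2.0000]
Step 1: x=[6.8400 10.2400 18.7600 21.7200] v=[-0.8000 1.2000 -1.2000 -1.4000]
Step 2: x=[6.5424 10.6848 18.2976 21.5616] v=[-1.4880 2.2240 -2.3120 -0.7920]
Step 3: x=[6.1488 11.2684 17.6612 21.5126] v=[-1.9680 2.9181 -3.1818 -0.2448]
Step 4: x=[5.7140 11.9029 16.9232 21.5496] v=[-2.1738 3.1727 -3.6901 0.1849]
Max displacement = 2.4874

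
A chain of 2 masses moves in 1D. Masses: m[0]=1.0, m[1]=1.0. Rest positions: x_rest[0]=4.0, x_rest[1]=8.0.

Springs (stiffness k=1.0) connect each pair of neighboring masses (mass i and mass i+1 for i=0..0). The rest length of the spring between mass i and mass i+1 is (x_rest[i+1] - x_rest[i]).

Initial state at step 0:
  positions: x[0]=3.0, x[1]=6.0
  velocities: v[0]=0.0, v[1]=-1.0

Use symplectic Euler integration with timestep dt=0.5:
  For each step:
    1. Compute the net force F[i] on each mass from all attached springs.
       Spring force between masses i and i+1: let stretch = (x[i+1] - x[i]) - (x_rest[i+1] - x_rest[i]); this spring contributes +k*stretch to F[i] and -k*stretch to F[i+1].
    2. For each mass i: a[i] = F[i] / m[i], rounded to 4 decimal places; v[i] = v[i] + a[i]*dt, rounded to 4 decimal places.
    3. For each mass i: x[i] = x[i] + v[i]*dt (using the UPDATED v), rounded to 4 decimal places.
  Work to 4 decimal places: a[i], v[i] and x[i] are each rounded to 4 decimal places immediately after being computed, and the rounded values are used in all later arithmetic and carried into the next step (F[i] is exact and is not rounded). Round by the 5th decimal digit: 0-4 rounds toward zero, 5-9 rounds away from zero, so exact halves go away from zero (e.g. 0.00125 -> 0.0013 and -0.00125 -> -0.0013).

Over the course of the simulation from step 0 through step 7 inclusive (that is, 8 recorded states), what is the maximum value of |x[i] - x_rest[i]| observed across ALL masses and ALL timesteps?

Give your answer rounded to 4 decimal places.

Answer: 3.3593

Derivation:
Step 0: x=[3.0000 6.0000] v=[0.0000 -1.0000]
Step 1: x=[2.7500 5.7500] v=[-0.5000 -0.5000]
Step 2: x=[2.2500 5.7500] v=[-1.0000 0.0000]
Step 3: x=[1.6250 5.8750] v=[-1.2500 0.2500]
Step 4: x=[1.0625 5.9375] v=[-1.1250 0.1250]
Step 5: x=[0.7188 5.7813] v=[-0.6875 -0.3125]
Step 6: x=[0.6407 5.3594] v=[-0.1563 -0.8438]
Step 7: x=[0.7423 4.7578] v=[0.2031 -1.2032]
Max displacement = 3.3593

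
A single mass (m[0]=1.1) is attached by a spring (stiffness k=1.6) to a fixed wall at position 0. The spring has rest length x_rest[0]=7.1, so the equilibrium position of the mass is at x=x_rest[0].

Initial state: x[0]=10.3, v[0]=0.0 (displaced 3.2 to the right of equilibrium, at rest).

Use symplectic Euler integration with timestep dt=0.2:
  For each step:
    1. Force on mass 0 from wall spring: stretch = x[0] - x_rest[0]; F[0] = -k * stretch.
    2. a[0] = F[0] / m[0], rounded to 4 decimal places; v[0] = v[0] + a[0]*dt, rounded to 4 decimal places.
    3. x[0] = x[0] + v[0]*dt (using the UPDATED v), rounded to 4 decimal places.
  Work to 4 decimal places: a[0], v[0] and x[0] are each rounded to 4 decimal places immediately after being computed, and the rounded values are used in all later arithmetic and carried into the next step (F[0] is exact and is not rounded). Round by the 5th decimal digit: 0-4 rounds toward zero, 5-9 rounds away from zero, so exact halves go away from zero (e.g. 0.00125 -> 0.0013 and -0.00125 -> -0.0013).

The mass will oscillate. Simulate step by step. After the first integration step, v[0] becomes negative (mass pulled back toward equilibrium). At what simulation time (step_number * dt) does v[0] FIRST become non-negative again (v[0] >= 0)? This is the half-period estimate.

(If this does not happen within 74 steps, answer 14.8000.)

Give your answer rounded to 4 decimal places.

Step 0: x=[10.3000] v=[0.0000]
Step 1: x=[10.1138] v=[-0.9309]
Step 2: x=[9.7523] v=[-1.8076]
Step 3: x=[9.2365] v=[-2.5792]
Step 4: x=[8.5964] v=[-3.2007]
Step 5: x=[7.8692] v=[-3.6360]
Step 6: x=[7.0972] v=[-3.8598]
Step 7: x=[6.3254] v=[-3.8590]
Step 8: x=[5.5987] v=[-3.6337]
Step 9: x=[4.9593] v=[-3.1970]
Step 10: x=[4.4444] v=[-2.5743]
Step 11: x=[4.0840] v=[-1.8018]
Step 12: x=[3.8991] v=[-0.9244]
Step 13: x=[3.9005] v=[0.0068]
First v>=0 after going negative at step 13, time=2.6000

Answer: 2.6000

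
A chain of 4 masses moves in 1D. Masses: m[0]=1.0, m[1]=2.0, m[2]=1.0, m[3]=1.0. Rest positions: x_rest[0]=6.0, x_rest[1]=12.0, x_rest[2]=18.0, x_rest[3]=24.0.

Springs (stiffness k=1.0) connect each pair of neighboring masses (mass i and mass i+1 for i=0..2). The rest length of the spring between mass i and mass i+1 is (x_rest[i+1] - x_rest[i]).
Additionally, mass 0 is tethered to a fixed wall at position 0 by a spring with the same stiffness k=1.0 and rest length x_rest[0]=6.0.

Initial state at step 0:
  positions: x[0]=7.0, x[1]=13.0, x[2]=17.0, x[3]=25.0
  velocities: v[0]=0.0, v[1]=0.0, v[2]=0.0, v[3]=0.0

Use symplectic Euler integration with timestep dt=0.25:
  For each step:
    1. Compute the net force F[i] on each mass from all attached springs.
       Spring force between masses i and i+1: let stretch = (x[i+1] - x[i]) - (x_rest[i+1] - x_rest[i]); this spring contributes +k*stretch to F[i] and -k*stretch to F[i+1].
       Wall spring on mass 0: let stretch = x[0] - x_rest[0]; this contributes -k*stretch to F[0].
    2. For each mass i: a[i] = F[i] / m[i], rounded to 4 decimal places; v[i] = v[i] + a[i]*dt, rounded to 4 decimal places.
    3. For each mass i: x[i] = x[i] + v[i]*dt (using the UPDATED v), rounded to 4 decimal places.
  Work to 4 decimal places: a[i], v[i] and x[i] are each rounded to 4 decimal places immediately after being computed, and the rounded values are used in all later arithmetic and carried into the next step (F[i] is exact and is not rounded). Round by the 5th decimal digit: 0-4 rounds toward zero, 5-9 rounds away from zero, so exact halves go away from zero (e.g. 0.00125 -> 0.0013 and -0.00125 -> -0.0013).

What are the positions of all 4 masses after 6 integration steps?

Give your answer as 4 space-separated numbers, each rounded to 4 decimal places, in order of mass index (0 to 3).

Answer: 5.9658 12.2323 19.8115 23.6982

Derivation:
Step 0: x=[7.0000 13.0000 17.0000 25.0000] v=[0.0000 0.0000 0.0000 0.0000]
Step 1: x=[6.9375 12.9375 17.2500 24.8750] v=[-0.2500 -0.2500 1.0000 -0.5000]
Step 2: x=[6.8164 12.8223 17.7070 24.6484] v=[-0.4844 -0.4610 1.8281 -0.9063]
Step 3: x=[6.6447 12.6720 18.2926 24.3630] v=[-0.6870 -0.6012 2.3423 -1.1417]
Step 4: x=[6.4344 12.5090 18.9063 24.0732] v=[-0.8414 -0.6521 2.4548 -1.1593]
Step 5: x=[6.2016 12.3561 19.4431 23.8355] v=[-0.9314 -0.6118 2.1472 -0.9510]
Step 6: x=[5.9658 12.2323 19.8115 23.6982] v=[-0.9432 -0.4952 1.4736 -0.5491]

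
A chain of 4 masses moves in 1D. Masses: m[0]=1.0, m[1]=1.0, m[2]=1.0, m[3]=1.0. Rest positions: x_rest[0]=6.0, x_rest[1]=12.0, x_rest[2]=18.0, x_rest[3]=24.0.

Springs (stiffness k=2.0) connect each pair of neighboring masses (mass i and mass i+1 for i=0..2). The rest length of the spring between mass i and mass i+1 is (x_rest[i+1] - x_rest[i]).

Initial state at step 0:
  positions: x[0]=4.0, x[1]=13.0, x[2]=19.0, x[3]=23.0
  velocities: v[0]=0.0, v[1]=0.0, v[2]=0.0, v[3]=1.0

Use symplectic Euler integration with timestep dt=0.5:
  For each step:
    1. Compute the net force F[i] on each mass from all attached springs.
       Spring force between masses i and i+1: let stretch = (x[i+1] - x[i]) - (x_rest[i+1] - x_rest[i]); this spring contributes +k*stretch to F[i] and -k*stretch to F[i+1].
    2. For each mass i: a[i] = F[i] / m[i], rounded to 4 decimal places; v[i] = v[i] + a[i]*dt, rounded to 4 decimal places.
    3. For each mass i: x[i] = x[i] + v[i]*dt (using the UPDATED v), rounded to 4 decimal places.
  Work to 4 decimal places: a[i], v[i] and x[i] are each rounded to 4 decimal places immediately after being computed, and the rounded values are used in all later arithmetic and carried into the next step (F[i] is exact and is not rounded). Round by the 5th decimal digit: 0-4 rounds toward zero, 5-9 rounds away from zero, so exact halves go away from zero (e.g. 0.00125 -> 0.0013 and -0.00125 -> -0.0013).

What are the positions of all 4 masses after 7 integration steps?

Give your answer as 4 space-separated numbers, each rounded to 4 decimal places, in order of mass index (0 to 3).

Step 0: x=[4.0000 13.0000 19.0000 23.0000] v=[0.0000 0.0000 0.0000 1.0000]
Step 1: x=[5.5000 11.5000 18.0000 24.5000] v=[3.0000 -3.0000 -2.0000 3.0000]
Step 2: x=[7.0000 10.2500 17.0000 25.7500] v=[3.0000 -2.5000 -2.0000 2.5000]
Step 3: x=[7.1250 10.7500 17.0000 25.6250] v=[0.2500 1.0000 0.0000 -0.2500]
Step 4: x=[6.0625 12.5625 18.1875 24.1875] v=[-2.1250 3.6250 2.3750 -2.8750]
Step 5: x=[5.2500 13.9375 19.5625 22.7500] v=[-1.6250 2.7500 2.7500 -2.8750]
Step 6: x=[5.7813 13.7813 19.7188 22.7188] v=[1.0625 -0.3125 0.3125 -0.0625]
Step 7: x=[7.3126 12.5938 18.4063 24.1876] v=[3.0625 -2.3750 -2.6250 2.9375]

Answer: 7.3126 12.5938 18.4063 24.1876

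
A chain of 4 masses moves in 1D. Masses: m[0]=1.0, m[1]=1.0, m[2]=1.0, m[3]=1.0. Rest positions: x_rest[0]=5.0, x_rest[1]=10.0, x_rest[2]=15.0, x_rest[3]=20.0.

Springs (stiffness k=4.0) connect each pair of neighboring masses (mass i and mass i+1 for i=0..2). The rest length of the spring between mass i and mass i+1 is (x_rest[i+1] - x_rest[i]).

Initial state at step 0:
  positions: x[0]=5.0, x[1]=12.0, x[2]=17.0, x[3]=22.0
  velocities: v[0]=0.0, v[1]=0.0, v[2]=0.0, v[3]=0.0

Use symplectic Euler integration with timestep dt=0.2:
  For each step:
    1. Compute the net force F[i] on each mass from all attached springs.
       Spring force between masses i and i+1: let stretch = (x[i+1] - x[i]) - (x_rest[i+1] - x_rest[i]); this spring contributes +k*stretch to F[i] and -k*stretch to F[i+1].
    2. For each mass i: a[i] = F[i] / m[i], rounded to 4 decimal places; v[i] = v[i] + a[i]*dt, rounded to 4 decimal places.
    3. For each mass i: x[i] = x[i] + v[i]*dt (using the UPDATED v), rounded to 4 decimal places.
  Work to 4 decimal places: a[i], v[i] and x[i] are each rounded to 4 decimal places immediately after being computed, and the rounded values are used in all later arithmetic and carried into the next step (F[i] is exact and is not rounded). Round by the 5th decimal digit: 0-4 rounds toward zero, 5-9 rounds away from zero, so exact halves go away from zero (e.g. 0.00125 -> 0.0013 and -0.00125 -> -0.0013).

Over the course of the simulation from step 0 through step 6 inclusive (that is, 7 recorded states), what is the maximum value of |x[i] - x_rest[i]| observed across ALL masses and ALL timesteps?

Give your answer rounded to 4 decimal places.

Answer: 2.2594

Derivation:
Step 0: x=[5.0000 12.0000 17.0000 22.0000] v=[0.0000 0.0000 0.0000 0.0000]
Step 1: x=[5.3200 11.6800 17.0000 22.0000] v=[1.6000 -1.6000 0.0000 0.0000]
Step 2: x=[5.8576 11.1936 16.9488 22.0000] v=[2.6880 -2.4320 -0.2560 0.0000]
Step 3: x=[6.4490 10.7743 16.7850 21.9918] v=[2.9568 -2.0966 -0.8192 -0.0410]
Step 4: x=[6.9324 10.6246 16.4925 21.9505] v=[2.4170 -0.7483 -1.4623 -0.2064]
Step 5: x=[7.2066 10.8231 16.1345 21.8359] v=[1.3708 0.9923 -1.7902 -0.5728]
Step 6: x=[7.2594 11.2927 15.8389 21.6091] v=[0.2640 2.3482 -1.4782 -1.1339]
Max displacement = 2.2594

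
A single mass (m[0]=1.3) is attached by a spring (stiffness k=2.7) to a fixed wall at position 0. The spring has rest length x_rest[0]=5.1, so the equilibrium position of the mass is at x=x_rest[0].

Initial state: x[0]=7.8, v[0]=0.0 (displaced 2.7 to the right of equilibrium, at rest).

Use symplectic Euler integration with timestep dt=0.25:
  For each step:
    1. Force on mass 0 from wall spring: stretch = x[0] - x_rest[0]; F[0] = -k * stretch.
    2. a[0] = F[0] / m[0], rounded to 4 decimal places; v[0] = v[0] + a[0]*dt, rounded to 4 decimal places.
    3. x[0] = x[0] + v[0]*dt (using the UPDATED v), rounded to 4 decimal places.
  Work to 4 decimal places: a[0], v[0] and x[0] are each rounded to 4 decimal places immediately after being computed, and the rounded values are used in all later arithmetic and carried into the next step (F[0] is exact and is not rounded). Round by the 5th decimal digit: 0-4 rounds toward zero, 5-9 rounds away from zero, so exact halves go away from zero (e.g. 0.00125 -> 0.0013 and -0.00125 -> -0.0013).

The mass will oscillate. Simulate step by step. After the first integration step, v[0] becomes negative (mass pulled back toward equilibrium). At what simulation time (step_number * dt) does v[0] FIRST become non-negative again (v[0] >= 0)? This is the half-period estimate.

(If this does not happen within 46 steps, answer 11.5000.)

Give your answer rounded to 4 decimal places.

Answer: 2.2500

Derivation:
Step 0: x=[7.8000] v=[0.0000]
Step 1: x=[7.4495] v=[-1.4019]
Step 2: x=[6.7941] v=[-2.6218]
Step 3: x=[5.9188] v=[-3.5014]
Step 4: x=[4.9372] v=[-3.9266]
Step 5: x=[3.9767] v=[-3.8421]
Step 6: x=[3.1620] v=[-3.2589]
Step 7: x=[2.5989] v=[-2.2526]
Step 8: x=[2.3604] v=[-0.9540]
Step 9: x=[2.4775] v=[0.4685]
First v>=0 after going negative at step 9, time=2.2500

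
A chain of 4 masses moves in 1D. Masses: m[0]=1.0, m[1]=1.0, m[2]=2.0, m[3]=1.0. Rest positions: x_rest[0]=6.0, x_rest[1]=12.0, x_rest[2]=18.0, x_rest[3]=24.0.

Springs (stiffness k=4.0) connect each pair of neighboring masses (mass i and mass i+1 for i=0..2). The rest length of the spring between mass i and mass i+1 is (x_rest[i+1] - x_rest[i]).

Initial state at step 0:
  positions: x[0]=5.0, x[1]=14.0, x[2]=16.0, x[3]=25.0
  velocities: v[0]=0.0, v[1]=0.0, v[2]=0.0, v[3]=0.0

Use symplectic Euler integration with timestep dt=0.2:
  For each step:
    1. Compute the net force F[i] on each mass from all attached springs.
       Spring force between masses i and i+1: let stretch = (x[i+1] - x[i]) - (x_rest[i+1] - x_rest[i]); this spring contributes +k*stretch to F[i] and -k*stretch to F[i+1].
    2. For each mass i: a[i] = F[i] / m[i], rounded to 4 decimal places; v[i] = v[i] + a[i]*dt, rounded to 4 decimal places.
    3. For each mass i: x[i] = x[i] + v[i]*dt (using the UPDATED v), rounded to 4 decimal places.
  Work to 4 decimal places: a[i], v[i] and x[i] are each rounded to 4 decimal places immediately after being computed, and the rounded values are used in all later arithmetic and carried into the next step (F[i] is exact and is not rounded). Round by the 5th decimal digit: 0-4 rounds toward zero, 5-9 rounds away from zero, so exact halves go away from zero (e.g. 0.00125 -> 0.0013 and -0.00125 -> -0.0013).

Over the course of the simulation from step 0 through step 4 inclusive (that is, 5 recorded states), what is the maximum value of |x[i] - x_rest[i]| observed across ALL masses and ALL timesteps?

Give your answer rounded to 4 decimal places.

Step 0: x=[5.0000 14.0000 16.0000 25.0000] v=[0.0000 0.0000 0.0000 0.0000]
Step 1: x=[5.4800 12.8800 16.5600 24.5200] v=[2.4000 -5.6000 2.8000 -2.4000]
Step 2: x=[6.1840 11.1648 17.4624 23.7264] v=[3.5200 -8.5760 4.5120 -3.9680]
Step 3: x=[6.7249 9.6603 18.3621 22.8906] v=[2.7046 -7.5226 4.4986 -4.1792]
Step 4: x=[6.7755 9.0784 18.9280 22.2902] v=[0.2529 -2.9095 2.8293 -3.0020]
Max displacement = 2.9216

Answer: 2.9216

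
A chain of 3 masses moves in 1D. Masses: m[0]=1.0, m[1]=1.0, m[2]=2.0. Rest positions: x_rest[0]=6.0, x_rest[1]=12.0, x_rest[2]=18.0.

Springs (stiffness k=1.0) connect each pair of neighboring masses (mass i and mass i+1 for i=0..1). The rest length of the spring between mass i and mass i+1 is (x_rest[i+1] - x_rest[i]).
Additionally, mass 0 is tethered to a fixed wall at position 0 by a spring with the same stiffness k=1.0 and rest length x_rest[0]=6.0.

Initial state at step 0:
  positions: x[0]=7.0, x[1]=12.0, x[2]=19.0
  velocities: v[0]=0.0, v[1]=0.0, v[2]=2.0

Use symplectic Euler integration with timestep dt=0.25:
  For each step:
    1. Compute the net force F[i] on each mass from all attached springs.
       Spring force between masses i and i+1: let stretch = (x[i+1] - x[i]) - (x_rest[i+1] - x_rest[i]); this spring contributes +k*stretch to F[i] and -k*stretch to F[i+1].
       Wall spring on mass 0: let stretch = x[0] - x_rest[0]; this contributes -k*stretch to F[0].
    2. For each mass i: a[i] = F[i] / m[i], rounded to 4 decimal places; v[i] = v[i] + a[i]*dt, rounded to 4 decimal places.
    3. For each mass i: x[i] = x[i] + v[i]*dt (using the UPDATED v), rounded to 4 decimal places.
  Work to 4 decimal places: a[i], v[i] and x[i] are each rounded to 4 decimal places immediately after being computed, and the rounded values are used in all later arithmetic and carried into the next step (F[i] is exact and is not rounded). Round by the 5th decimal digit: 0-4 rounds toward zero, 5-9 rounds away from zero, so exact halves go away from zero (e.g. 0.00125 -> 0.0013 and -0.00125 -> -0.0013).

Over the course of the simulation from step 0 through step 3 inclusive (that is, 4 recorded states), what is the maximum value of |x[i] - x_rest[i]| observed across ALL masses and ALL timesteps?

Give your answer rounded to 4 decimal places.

Answer: 2.2750

Derivation:
Step 0: x=[7.0000 12.0000 19.0000] v=[0.0000 0.0000 2.0000]
Step 1: x=[6.8750 12.1250 19.4688] v=[-0.5000 0.5000 1.8750]
Step 2: x=[6.6484 12.3809 19.8956] v=[-0.9063 1.0235 1.7070]
Step 3: x=[6.3646 12.7482 20.2750] v=[-1.1353 1.4691 1.5177]
Max displacement = 2.2750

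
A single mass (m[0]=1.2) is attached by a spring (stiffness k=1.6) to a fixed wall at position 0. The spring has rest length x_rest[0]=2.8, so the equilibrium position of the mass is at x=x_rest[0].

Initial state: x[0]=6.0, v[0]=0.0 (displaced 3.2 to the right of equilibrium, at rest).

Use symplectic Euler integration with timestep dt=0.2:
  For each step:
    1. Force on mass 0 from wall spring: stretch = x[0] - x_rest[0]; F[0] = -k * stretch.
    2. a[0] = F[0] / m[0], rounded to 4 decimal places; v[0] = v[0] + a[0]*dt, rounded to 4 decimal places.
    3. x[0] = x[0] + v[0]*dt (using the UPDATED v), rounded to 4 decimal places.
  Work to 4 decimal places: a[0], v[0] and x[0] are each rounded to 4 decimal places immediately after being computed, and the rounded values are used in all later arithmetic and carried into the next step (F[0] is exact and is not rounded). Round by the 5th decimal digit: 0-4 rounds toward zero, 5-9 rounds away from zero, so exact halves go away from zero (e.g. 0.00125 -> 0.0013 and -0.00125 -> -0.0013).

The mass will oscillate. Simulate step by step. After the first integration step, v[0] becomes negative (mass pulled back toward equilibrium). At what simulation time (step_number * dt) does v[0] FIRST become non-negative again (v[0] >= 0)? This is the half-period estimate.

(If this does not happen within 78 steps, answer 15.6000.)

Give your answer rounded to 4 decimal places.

Step 0: x=[6.0000] v=[0.0000]
Step 1: x=[5.8293] v=[-0.8533]
Step 2: x=[5.4971] v=[-1.6611]
Step 3: x=[5.0210] v=[-2.3803]
Step 4: x=[4.4265] v=[-2.9726]
Step 5: x=[3.7452] v=[-3.4063]
Step 6: x=[3.0135] v=[-3.6584]
Step 7: x=[2.2704] v=[-3.7153]
Step 8: x=[1.5556] v=[-3.5741]
Step 9: x=[0.9071] v=[-3.2423]
Step 10: x=[0.3596] v=[-2.7375]
Step 11: x=[-0.0577] v=[-2.0867]
Step 12: x=[-0.3226] v=[-1.3246]
Step 13: x=[-0.4210] v=[-0.4919]
Step 14: x=[-0.3476] v=[0.3670]
First v>=0 after going negative at step 14, time=2.8000

Answer: 2.8000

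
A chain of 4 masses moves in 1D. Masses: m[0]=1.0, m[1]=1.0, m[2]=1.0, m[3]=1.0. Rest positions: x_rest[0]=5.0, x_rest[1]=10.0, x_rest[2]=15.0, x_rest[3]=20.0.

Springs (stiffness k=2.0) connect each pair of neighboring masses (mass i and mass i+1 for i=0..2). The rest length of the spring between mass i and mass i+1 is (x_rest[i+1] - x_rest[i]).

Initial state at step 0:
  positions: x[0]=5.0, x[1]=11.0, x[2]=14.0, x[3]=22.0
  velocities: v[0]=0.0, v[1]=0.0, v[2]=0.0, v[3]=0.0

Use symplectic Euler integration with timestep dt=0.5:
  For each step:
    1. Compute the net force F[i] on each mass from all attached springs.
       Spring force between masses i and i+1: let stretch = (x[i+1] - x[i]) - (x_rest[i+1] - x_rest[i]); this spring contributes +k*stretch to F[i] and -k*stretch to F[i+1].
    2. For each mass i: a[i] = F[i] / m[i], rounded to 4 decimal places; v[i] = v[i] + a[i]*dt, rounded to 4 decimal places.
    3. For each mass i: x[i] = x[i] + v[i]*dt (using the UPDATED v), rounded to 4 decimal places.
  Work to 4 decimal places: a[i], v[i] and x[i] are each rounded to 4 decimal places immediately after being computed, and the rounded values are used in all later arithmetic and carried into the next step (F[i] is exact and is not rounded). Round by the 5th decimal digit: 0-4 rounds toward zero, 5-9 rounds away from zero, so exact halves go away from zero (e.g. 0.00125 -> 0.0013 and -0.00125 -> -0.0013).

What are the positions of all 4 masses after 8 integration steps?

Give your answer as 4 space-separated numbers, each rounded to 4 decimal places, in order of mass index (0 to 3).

Step 0: x=[5.0000 11.0000 14.0000 22.0000] v=[0.0000 0.0000 0.0000 0.0000]
Step 1: x=[5.5000 9.5000 16.5000 20.5000] v=[1.0000 -3.0000 5.0000 -3.0000]
Step 2: x=[5.5000 9.5000 17.5000 19.5000] v=[0.0000 0.0000 2.0000 -2.0000]
Step 3: x=[5.0000 11.5000 15.5000 20.0000] v=[-1.0000 4.0000 -4.0000 1.0000]
Step 4: x=[5.2500 12.2500 13.7500 20.7500] v=[0.5000 1.5000 -3.5000 1.5000]
Step 5: x=[6.5000 10.2500 14.7500 20.5000] v=[2.5000 -4.0000 2.0000 -0.5000]
Step 6: x=[7.1250 8.6250 16.3750 19.8750] v=[1.2500 -3.2500 3.2500 -1.2500]
Step 7: x=[6.0000 10.1250 15.8750 20.0000] v=[-2.2500 3.0000 -1.0000 0.2500]
Step 8: x=[4.4375 12.4375 14.5625 20.5625] v=[-3.1250 4.6250 -2.6250 1.1250]

Answer: 4.4375 12.4375 14.5625 20.5625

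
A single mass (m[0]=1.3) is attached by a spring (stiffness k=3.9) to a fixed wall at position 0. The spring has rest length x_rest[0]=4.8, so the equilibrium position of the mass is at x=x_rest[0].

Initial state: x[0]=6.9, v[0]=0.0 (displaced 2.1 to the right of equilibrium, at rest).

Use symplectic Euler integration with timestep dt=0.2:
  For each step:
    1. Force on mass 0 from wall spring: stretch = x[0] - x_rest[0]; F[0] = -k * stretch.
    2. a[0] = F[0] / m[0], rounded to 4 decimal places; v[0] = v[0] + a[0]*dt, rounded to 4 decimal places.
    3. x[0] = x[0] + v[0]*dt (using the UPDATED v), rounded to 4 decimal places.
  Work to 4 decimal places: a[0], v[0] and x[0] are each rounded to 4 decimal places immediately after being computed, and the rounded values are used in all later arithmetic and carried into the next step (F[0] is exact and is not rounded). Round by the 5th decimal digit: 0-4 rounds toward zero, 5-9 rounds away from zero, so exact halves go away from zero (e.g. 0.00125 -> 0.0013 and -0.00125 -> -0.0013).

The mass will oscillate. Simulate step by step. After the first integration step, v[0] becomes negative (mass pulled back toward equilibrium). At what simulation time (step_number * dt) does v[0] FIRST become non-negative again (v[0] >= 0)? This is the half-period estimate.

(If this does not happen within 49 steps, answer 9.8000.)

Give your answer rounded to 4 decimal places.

Step 0: x=[6.9000] v=[0.0000]
Step 1: x=[6.6480] v=[-1.2600]
Step 2: x=[6.1742] v=[-2.3688]
Step 3: x=[5.5355] v=[-3.1933]
Step 4: x=[4.8086] v=[-3.6346]
Step 5: x=[4.0806] v=[-3.6398]
Step 6: x=[3.4390] v=[-3.2082]
Step 7: x=[2.9607] v=[-2.3916]
Step 8: x=[2.7031] v=[-1.2880]
Step 9: x=[2.6971] v=[-0.0299]
Step 10: x=[2.9435] v=[1.2318]
First v>=0 after going negative at step 10, time=2.0000

Answer: 2.0000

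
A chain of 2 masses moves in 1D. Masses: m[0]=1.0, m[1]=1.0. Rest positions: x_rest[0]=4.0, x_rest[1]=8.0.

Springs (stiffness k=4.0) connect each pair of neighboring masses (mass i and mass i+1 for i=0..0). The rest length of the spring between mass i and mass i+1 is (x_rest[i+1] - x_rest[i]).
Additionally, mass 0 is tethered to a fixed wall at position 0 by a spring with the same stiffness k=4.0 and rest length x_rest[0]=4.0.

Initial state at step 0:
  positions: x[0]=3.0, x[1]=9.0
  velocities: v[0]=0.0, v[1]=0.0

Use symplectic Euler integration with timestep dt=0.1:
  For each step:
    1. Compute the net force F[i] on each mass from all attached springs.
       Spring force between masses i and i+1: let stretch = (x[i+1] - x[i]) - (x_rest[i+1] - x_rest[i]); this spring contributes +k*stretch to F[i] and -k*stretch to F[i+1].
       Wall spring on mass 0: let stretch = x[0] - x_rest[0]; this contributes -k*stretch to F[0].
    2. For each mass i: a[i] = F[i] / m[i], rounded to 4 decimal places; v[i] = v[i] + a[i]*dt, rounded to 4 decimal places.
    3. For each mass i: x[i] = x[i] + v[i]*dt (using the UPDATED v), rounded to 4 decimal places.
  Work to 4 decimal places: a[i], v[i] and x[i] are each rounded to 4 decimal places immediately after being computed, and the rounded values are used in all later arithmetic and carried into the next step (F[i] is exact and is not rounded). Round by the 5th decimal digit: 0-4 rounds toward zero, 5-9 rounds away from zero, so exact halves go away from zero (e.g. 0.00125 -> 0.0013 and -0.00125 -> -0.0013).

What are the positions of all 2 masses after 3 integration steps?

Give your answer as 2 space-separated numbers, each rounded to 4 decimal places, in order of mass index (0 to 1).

Step 0: x=[3.0000 9.0000] v=[0.0000 0.0000]
Step 1: x=[3.1200 8.9200] v=[1.2000 -0.8000]
Step 2: x=[3.3472 8.7680] v=[2.2720 -1.5200]
Step 3: x=[3.6573 8.5592] v=[3.1014 -2.0883]

Answer: 3.6573 8.5592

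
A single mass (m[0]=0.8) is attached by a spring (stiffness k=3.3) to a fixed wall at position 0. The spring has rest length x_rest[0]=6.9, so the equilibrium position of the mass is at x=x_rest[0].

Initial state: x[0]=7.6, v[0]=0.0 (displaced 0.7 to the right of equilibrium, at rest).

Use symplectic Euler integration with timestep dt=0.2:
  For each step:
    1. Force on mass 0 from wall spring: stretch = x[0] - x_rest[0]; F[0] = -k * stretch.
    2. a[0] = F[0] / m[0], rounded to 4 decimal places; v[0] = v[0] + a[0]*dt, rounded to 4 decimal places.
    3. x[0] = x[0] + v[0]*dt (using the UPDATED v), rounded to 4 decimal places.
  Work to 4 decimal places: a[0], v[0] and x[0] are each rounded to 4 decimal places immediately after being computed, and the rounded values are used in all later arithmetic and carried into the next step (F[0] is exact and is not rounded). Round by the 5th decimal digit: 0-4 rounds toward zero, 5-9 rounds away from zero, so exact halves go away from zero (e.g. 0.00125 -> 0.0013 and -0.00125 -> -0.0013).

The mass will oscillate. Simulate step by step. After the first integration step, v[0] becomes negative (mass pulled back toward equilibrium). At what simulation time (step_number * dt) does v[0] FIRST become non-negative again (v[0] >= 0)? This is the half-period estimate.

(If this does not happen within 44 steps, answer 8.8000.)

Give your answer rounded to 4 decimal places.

Answer: 1.6000

Derivation:
Step 0: x=[7.6000] v=[0.0000]
Step 1: x=[7.4845] v=[-0.5775]
Step 2: x=[7.2726] v=[-1.0597]
Step 3: x=[6.9992] v=[-1.3671]
Step 4: x=[6.7094] v=[-1.4489]
Step 5: x=[6.4511] v=[-1.2917]
Step 6: x=[6.2668] v=[-0.9214]
Step 7: x=[6.1870] v=[-0.3990]
Step 8: x=[6.2248] v=[0.1892]
First v>=0 after going negative at step 8, time=1.6000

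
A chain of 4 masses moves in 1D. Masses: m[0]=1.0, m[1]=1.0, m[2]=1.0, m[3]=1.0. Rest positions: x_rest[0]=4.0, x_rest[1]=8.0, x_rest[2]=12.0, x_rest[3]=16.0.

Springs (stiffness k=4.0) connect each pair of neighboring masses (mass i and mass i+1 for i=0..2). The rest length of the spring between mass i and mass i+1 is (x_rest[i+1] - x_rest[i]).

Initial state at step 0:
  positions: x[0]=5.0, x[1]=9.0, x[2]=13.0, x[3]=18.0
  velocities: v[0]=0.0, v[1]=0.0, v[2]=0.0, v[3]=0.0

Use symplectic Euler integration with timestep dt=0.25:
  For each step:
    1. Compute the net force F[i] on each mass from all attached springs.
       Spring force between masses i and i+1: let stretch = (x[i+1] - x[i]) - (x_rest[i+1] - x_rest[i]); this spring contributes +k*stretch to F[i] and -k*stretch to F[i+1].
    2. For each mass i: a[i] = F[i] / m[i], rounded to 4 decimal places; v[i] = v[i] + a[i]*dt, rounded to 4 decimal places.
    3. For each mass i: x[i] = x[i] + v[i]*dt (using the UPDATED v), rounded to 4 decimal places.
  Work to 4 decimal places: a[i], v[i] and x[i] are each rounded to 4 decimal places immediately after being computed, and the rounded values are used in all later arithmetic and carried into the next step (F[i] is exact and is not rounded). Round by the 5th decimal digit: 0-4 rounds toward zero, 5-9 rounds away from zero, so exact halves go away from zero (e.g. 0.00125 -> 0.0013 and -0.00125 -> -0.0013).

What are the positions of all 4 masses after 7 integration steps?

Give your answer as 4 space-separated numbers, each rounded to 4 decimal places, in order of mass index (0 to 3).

Step 0: x=[5.0000 9.0000 13.0000 18.0000] v=[0.0000 0.0000 0.0000 0.0000]
Step 1: x=[5.0000 9.0000 13.2500 17.7500] v=[0.0000 0.0000 1.0000 -1.0000]
Step 2: x=[5.0000 9.0625 13.5625 17.3750] v=[0.0000 0.2500 1.2500 -1.5000]
Step 3: x=[5.0156 9.2344 13.7031 17.0469] v=[0.0625 0.6875 0.5625 -1.3125]
Step 4: x=[5.0859 9.4688 13.5625 16.8828] v=[0.2813 0.9374 -0.5624 -0.6563]
Step 5: x=[5.2520 9.6309 13.2286 16.8887] v=[0.6642 0.6482 -1.3358 0.0234]
Step 6: x=[5.5128 9.5977 12.9103 16.9795] v=[1.0431 -0.1330 -1.2734 0.3633]
Step 7: x=[5.7948 9.3714 12.7811 17.0530] v=[1.1280 -0.9053 -0.5168 0.2941]

Answer: 5.7948 9.3714 12.7811 17.0530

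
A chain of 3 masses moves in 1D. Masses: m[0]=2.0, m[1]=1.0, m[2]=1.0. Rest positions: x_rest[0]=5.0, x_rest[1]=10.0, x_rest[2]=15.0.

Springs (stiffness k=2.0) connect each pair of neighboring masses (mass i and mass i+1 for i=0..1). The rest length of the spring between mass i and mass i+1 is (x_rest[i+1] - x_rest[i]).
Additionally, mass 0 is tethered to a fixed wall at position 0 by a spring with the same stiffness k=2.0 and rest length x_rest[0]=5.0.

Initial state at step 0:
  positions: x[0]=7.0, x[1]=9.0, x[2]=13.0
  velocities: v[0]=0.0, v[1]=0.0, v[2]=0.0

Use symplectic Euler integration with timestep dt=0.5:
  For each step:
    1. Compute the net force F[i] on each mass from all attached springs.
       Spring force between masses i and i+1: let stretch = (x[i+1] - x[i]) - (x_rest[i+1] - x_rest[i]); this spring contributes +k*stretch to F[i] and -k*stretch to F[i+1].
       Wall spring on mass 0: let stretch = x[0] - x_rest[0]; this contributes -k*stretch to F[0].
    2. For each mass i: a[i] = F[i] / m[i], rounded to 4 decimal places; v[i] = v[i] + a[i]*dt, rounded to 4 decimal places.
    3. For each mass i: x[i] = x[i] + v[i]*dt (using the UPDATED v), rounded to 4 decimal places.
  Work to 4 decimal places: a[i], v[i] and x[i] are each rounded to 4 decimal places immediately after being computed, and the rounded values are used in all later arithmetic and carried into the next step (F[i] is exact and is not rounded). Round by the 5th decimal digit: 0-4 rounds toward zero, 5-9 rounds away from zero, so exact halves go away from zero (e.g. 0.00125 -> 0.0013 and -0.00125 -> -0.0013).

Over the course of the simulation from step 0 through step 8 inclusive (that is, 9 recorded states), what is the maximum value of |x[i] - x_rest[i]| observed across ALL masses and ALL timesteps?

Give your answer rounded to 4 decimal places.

Answer: 2.4375

Derivation:
Step 0: x=[7.0000 9.0000 13.0000] v=[0.0000 0.0000 0.0000]
Step 1: x=[5.7500 10.0000 13.5000] v=[-2.5000 2.0000 1.0000]
Step 2: x=[4.1250 10.6250 14.7500] v=[-3.2500 1.2500 2.5000]
Step 3: x=[3.0938 10.0625 16.4375] v=[-2.0625 -1.1250 3.3750]
Step 4: x=[3.0313 9.2032 17.4375] v=[-0.1251 -1.7187 2.0000]
Step 5: x=[3.7539 9.3751 16.8204] v=[1.4452 0.3437 -1.2343]
Step 6: x=[4.9434 10.4590 14.9806] v=[2.3789 2.1678 -3.6796]
Step 7: x=[6.2759 11.0459 13.3800] v=[2.6650 1.1738 -3.2012]
Step 8: x=[7.2320 10.4149 13.1124] v=[1.9121 -1.2621 -0.5353]
Max displacement = 2.4375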